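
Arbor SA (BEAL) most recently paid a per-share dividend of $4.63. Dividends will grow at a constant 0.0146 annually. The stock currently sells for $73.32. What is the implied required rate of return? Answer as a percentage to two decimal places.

7.87%

Rearranging the constant-growth DDM: r = D₁/P₀ + g.
D₁ = 4.63 × (1 + 0.0146) = 4.6976.
r = 4.6976 / 73.32 + 0.0146 = 0.06407 + 0.0146 = 0.07867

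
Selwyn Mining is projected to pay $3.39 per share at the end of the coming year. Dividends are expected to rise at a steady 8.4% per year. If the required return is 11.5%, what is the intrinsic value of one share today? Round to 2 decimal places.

Gordon growth model: P₀ = D₁/(r − g), with D₁ = 3.39 given directly.
P₀ = 3.3900 / (0.115 − 0.084) = 3.3900 / 0.031 = 109.3548

$109.35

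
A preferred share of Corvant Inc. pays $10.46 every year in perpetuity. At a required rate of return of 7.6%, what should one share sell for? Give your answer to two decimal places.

$137.63

Zero-growth DDM (perpetuity): P₀ = D/r = 10.46 / 0.076 = 137.6316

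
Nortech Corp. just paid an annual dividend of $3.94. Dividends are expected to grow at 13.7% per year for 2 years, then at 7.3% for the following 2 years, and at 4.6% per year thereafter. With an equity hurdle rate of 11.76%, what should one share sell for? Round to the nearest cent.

Three-stage DDM. Project D₁…D_4; terminal Gordon value at t=4 with g = 0.046; discount at r = 0.1176.
D_1 = 4.4798
D_2 = 5.0935
D_3 = 5.4653
D_4 = 5.8643
TV_4 = 6.1341/(0.1176−0.046) = 85.6713
P₀ = Σ Dₜ/(1+r)ᵗ + TV_4/(1+r)^4 = 70.6754

$70.68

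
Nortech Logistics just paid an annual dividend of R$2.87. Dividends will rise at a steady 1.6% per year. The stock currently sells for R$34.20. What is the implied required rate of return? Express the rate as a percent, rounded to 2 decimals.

10.13%

Rearranging the constant-growth DDM: r = D₁/P₀ + g.
D₁ = 2.87 × (1 + 0.016) = 2.9159.
r = 2.9159 / 34.20 + 0.016 = 0.08526 + 0.016 = 0.10126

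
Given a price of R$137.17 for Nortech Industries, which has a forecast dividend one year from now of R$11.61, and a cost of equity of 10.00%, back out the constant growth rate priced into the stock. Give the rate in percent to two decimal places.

From P₀ = D₁/(r − g), the implied growth is g = r − D₁/P₀.
g = 0.1 − 11.61/137.17 = 0.1 − 0.08464 = 0.01536

1.54%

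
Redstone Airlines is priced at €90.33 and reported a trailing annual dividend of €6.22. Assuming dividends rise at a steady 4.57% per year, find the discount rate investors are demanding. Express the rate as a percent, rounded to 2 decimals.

Rearranging the constant-growth DDM: r = D₁/P₀ + g.
D₁ = 6.22 × (1 + 0.0457) = 6.5043.
r = 6.5043 / 90.33 + 0.0457 = 0.07201 + 0.0457 = 0.11771

11.77%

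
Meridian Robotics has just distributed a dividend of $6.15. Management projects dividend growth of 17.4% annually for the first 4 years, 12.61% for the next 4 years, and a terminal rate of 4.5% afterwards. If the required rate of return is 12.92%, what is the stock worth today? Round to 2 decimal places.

$143.89

Three-stage DDM. Project D₁…D_8; terminal Gordon value at t=8 with g = 0.045; discount at r = 0.1292.
D_1 = 7.2201
D_2 = 8.4764
D_3 = 9.9513
D_4 = 11.6828
D_5 = 13.1560
D_6 = 14.8150
D_7 = 16.6832
D_8 = 18.7869
TV_8 = 19.6323/(0.1292−0.045) = 233.1629
P₀ = Σ Dₜ/(1+r)ᵗ + TV_8/(1+r)^8 = 143.8893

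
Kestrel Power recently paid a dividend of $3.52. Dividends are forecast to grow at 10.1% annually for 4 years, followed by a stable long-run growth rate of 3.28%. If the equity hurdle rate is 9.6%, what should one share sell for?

Two-stage DDM. Project D₁…D_4 at 0.101, terminal growth 0.0328, discount at r = 0.096.
D_1 = 3.8755
D_2 = 4.2669
D_3 = 4.6979
D_4 = 5.1724
Terminal value at t=4: TV = D_5/(r−g) = 5.3421/(0.096−0.0328) = 84.5262
P₀ = 3.8755/(1+0.096)^1 + 4.2669/(1+0.096)^2 + 4.6979/(1+0.096)^3 + 5.1724/(1+0.096)^4 + 84.5262/(1+0.096)^4 = 72.8213

$72.82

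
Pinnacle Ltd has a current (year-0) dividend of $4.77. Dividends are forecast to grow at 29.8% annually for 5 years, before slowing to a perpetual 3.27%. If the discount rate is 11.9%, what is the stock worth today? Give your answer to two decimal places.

$157.92

Two-stage DDM. Project D₁…D_5 at 0.298, terminal growth 0.0327, discount at r = 0.119.
D_1 = 6.1915
D_2 = 8.0365
D_3 = 10.4314
D_4 = 13.5400
D_5 = 17.5749
Terminal value at t=5: TV = D_6/(r−g) = 18.1496/(0.119−0.0327) = 210.3077
P₀ = 6.1915/(1+0.119)^1 + 8.0365/(1+0.119)^2 + 10.4314/(1+0.119)^3 + 13.5400/(1+0.119)^4 + 17.5749/(1+0.119)^5 + 210.3077/(1+0.119)^5 = 157.9171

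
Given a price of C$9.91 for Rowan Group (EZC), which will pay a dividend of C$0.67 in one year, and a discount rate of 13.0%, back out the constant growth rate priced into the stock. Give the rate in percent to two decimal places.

6.24%

From P₀ = D₁/(r − g), the implied growth is g = r − D₁/P₀.
g = 0.13 − 0.67/9.91 = 0.13 − 0.06761 = 0.06239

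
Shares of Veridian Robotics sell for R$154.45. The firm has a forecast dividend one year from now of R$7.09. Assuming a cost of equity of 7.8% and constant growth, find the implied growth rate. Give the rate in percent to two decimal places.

3.21%

From P₀ = D₁/(r − g), the implied growth is g = r − D₁/P₀.
g = 0.078 − 7.09/154.45 = 0.078 − 0.04590 = 0.03210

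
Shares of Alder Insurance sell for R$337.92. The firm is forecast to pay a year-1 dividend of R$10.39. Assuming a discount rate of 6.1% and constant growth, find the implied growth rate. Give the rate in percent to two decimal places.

From P₀ = D₁/(r − g), the implied growth is g = r − D₁/P₀.
g = 0.061 − 10.39/337.92 = 0.061 − 0.03075 = 0.03025

3.03%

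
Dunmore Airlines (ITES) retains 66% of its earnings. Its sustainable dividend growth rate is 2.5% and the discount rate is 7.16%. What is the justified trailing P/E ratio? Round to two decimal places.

7.48

Payout ratio b = 1 − 0.66 = 0.34.
Justified trailing P/E = b(1+g)/(r−g) = 0.34×(1+0.025)/(0.0716−0.025) = 7.4785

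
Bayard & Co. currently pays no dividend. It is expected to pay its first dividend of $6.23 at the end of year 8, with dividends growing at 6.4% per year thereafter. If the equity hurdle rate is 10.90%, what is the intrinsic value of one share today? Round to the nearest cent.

$67.10

Deferred-dividend DDM. At t=7 the remaining stream is a growing perpetuity with first payment D_8 = 6.23.
V_7 = D_8/(r−g) = 6.23/(0.109−0.064) = 138.4444
P₀ = V_7/(1+r)^7 = 138.4444/(1+0.109)^7 = 67.1050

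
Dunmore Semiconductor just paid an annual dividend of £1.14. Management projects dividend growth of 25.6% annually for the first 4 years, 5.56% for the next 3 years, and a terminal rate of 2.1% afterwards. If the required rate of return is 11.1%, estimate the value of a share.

Three-stage DDM. Project D₁…D_7; terminal Gordon value at t=7 with g = 0.021; discount at r = 0.111.
D_1 = 1.4318
D_2 = 1.7984
D_3 = 2.2588
D_4 = 2.8370
D_5 = 2.9948
D_6 = 3.1613
D_7 = 3.3370
TV_7 = 3.4071/(0.111−0.021) = 37.8569
P₀ = Σ Dₜ/(1+r)ᵗ + TV_7/(1+r)^7 = 29.4221

£29.42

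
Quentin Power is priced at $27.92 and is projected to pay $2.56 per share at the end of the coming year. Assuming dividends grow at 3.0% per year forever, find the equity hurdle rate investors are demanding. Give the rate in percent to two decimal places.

Rearranging the constant-growth DDM: r = D₁/P₀ + g.
r = 2.5600 / 27.92 + 0.03 = 0.09169 + 0.03 = 0.12169

12.17%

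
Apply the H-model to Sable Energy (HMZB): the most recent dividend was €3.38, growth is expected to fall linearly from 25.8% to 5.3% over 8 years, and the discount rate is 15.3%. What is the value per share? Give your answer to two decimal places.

H-model: P₀ = D₀[(1+g_L) + H(g_S−g_L)]/(r−g_L), with H = 8/2 = 4.
P₀ = 3.38 × [(1+0.053) + 4×(0.258−0.053)] / (0.153−0.053)
   = 3.38 × 1.8730 / 0.1 = 63.3074

€63.31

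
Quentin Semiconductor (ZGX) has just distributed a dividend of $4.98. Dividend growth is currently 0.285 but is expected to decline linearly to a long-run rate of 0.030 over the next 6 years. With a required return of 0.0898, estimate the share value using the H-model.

H-model: P₀ = D₀[(1+g_L) + H(g_S−g_L)]/(r−g_L), with H = 6/2 = 3.
P₀ = 4.98 × [(1+0.03) + 3×(0.285−0.03)] / (0.0898−0.03)
   = 4.98 × 1.7950 / 0.0598 = 149.4833

$149.48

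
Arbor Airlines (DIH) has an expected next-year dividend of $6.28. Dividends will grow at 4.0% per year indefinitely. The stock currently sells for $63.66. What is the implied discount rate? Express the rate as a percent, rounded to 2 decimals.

Rearranging the constant-growth DDM: r = D₁/P₀ + g.
r = 6.2800 / 63.66 + 0.04 = 0.09865 + 0.04 = 0.13865

13.86%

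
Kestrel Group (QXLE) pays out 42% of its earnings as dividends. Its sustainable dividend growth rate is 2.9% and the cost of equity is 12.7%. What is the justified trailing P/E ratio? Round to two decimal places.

Justified trailing P/E = b(1+g)/(r−g) = 0.42×(1+0.029)/(0.127−0.029) = 4.4100

4.41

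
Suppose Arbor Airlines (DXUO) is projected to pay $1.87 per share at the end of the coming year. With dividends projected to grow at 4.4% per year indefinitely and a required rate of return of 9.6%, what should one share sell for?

Gordon growth model: P₀ = D₁/(r − g), with D₁ = 1.87 given directly.
P₀ = 1.8700 / (0.096 − 0.044) = 1.8700 / 0.052 = 35.9615

$35.96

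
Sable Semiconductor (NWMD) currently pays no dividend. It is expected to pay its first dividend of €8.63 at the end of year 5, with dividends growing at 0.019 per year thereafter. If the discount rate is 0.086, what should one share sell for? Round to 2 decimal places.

Deferred-dividend DDM. At t=4 the remaining stream is a growing perpetuity with first payment D_5 = 8.63.
V_4 = D_5/(r−g) = 8.63/(0.086−0.019) = 128.8060
P₀ = V_4/(1+r)^4 = 128.8060/(1+0.086)^4 = 92.6012

€92.60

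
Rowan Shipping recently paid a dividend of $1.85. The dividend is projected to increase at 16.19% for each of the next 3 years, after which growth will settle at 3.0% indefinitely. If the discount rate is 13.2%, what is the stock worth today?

$26.05

Two-stage DDM. Project D₁…D_3 at 0.1619, terminal growth 0.03, discount at r = 0.132.
D_1 = 2.1495
D_2 = 2.4975
D_3 = 2.9019
Terminal value at t=3: TV = D_4/(r−g) = 2.9889/(0.132−0.03) = 29.3032
P₀ = 2.1495/(1+0.132)^1 + 2.4975/(1+0.132)^2 + 2.9019/(1+0.132)^3 + 29.3032/(1+0.132)^3 = 26.0495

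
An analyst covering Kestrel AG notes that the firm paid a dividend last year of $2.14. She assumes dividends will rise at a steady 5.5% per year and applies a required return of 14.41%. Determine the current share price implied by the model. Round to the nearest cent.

Gordon growth model: P₀ = D₁/(r − g). D₁ = 2.14 × (1 + 0.055) = 2.2577.
P₀ = 2.2577 / (0.1441 − 0.055) = 2.2577 / 0.0891 = 25.3389

$25.34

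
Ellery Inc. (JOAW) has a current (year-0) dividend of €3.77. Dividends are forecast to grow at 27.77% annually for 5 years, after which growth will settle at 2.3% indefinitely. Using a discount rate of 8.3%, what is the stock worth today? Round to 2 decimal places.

Two-stage DDM. Project D₁…D_5 at 0.2777, terminal growth 0.023, discount at r = 0.083.
D_1 = 4.8169
D_2 = 6.1546
D_3 = 7.8637
D_4 = 10.0475
D_5 = 12.8377
Terminal value at t=5: TV = D_6/(r−g) = 13.1329/(0.083−0.023) = 218.8821
P₀ = 4.8169/(1+0.083)^1 + 6.1546/(1+0.083)^2 + 7.8637/(1+0.083)^3 + 10.0475/(1+0.083)^4 + 12.8377/(1+0.083)^5 + 218.8821/(1+0.083)^5 = 178.7219

€178.72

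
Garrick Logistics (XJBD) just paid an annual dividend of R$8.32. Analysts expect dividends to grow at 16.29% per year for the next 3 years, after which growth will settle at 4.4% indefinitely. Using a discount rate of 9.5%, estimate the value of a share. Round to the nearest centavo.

R$232.19

Two-stage DDM. Project D₁…D_3 at 0.1629, terminal growth 0.044, discount at r = 0.095.
D_1 = 9.6753
D_2 = 11.2514
D_3 = 13.0843
Terminal value at t=3: TV = D_4/(r−g) = 13.6600/(0.095−0.044) = 267.8433
P₀ = 9.6753/(1+0.095)^1 + 11.2514/(1+0.095)^2 + 13.0843/(1+0.095)^3 + 267.8433/(1+0.095)^3 = 232.1893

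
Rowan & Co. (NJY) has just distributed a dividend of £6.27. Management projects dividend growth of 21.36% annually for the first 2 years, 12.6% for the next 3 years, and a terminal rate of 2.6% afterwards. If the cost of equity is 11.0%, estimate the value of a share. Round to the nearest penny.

Three-stage DDM. Project D₁…D_5; terminal Gordon value at t=5 with g = 0.026; discount at r = 0.11.
D_1 = 7.6093
D_2 = 9.2346
D_3 = 10.3982
D_4 = 11.7083
D_5 = 13.1836
TV_5 = 13.5264/(0.11−0.026) = 161.0282
P₀ = Σ Dₜ/(1+r)ᵗ + TV_5/(1+r)^5 = 133.0521

£133.05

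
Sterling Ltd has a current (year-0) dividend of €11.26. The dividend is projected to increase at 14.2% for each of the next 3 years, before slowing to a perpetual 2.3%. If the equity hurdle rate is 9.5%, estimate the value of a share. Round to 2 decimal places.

Two-stage DDM. Project D₁…D_3 at 0.142, terminal growth 0.023, discount at r = 0.095.
D_1 = 12.8589
D_2 = 14.6849
D_3 = 16.7701
Terminal value at t=3: TV = D_4/(r−g) = 17.1559/(0.095−0.023) = 238.2757
P₀ = 12.8589/(1+0.095)^1 + 14.6849/(1+0.095)^2 + 16.7701/(1+0.095)^3 + 238.2757/(1+0.095)^3 = 218.2473

€218.25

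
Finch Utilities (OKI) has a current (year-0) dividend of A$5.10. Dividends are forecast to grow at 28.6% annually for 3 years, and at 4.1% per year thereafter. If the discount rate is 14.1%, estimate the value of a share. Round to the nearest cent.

Two-stage DDM. Project D₁…D_3 at 0.286, terminal growth 0.041, discount at r = 0.141.
D_1 = 6.5586
D_2 = 8.4344
D_3 = 10.8466
Terminal value at t=3: TV = D_4/(r−g) = 11.2913/(0.141−0.041) = 112.9130
P₀ = 6.5586/(1+0.141)^1 + 8.4344/(1+0.141)^2 + 10.8466/(1+0.141)^3 + 112.9130/(1+0.141)^3 = 95.5414

A$95.54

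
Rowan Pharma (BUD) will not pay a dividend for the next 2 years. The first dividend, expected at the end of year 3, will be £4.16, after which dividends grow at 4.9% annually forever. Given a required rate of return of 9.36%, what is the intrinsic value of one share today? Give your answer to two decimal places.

£77.99

Deferred-dividend DDM. At t=2 the remaining stream is a growing perpetuity with first payment D_3 = 4.16.
V_2 = D_3/(r−g) = 4.16/(0.0936−0.049) = 93.2735
P₀ = V_2/(1+r)^2 = 93.2735/(1+0.0936)^2 = 77.9905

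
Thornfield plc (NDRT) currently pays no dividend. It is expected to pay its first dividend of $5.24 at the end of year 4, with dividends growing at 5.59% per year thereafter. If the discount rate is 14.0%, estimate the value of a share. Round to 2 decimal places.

$42.06

Deferred-dividend DDM. At t=3 the remaining stream is a growing perpetuity with first payment D_4 = 5.24.
V_3 = D_4/(r−g) = 5.24/(0.14−0.0559) = 62.3068
P₀ = V_3/(1+r)^3 = 62.3068/(1+0.14)^3 = 42.0553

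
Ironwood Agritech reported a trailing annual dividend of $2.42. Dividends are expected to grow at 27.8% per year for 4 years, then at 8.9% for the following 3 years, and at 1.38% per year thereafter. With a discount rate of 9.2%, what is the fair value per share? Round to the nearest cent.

Three-stage DDM. Project D₁…D_7; terminal Gordon value at t=7 with g = 0.0138; discount at r = 0.092.
D_1 = 3.0928
D_2 = 3.9525
D_3 = 5.0514
D_4 = 6.4556
D_5 = 7.0302
D_6 = 7.6559
D_7 = 8.3372
TV_7 = 8.4523/(0.092−0.0138) = 108.0856
P₀ = Σ Dₜ/(1+r)ᵗ + TV_7/(1+r)^7 = 86.4836

$86.48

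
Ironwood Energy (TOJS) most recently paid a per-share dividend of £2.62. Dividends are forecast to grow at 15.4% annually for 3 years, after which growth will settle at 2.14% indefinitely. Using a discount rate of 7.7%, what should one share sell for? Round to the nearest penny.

£68.25

Two-stage DDM. Project D₁…D_3 at 0.154, terminal growth 0.0214, discount at r = 0.077.
D_1 = 3.0235
D_2 = 3.4891
D_3 = 4.0264
Terminal value at t=3: TV = D_4/(r−g) = 4.1126/(0.077−0.0214) = 73.9673
P₀ = 3.0235/(1+0.077)^1 + 3.4891/(1+0.077)^2 + 4.0264/(1+0.077)^3 + 73.9673/(1+0.077)^3 = 68.2481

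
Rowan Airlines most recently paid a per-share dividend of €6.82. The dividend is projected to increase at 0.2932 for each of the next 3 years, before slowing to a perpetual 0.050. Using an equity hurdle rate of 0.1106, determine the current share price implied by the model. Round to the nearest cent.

€214.52

Two-stage DDM. Project D₁…D_3 at 0.2932, terminal growth 0.05, discount at r = 0.1106.
D_1 = 8.8196
D_2 = 11.4055
D_3 = 14.7496
Terminal value at t=3: TV = D_4/(r−g) = 15.4871/(0.1106−0.05) = 255.5631
P₀ = 8.8196/(1+0.1106)^1 + 11.4055/(1+0.1106)^2 + 14.7496/(1+0.1106)^3 + 255.5631/(1+0.1106)^3 = 214.5185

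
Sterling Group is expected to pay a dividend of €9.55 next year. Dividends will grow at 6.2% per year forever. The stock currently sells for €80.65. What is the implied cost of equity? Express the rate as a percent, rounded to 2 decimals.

Rearranging the constant-growth DDM: r = D₁/P₀ + g.
r = 9.5500 / 80.65 + 0.062 = 0.11841 + 0.062 = 0.18041

18.04%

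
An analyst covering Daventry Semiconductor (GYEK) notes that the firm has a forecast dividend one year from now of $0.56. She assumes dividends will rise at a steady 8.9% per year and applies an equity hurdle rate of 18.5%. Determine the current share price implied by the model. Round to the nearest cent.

Gordon growth model: P₀ = D₁/(r − g), with D₁ = 0.56 given directly.
P₀ = 0.5600 / (0.185 − 0.089) = 0.5600 / 0.096 = 5.8333

$5.83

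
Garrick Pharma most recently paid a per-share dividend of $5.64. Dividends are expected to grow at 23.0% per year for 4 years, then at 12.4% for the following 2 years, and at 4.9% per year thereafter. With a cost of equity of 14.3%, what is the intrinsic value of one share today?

Three-stage DDM. Project D₁…D_6; terminal Gordon value at t=6 with g = 0.049; discount at r = 0.143.
D_1 = 6.9372
D_2 = 8.5328
D_3 = 10.4953
D_4 = 12.9092
D_5 = 14.5099
D_6 = 16.3092
TV_6 = 17.1083/(0.143−0.049) = 182.0035
P₀ = Σ Dₜ/(1+r)ᵗ + TV_6/(1+r)^6 = 123.5650

$123.57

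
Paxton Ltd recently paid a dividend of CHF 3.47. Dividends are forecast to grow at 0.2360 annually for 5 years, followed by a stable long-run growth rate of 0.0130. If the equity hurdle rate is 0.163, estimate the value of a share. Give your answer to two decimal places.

CHF 52.68

Two-stage DDM. Project D₁…D_5 at 0.236, terminal growth 0.013, discount at r = 0.163.
D_1 = 4.2889
D_2 = 5.3011
D_3 = 6.5522
D_4 = 8.0985
D_5 = 10.0097
Terminal value at t=5: TV = D_6/(r−g) = 10.1398/(0.163−0.013) = 67.5990
P₀ = 4.2889/(1+0.163)^1 + 5.3011/(1+0.163)^2 + 6.5522/(1+0.163)^3 + 8.0985/(1+0.163)^4 + 10.0097/(1+0.163)^5 + 67.5990/(1+0.163)^5 = 52.6755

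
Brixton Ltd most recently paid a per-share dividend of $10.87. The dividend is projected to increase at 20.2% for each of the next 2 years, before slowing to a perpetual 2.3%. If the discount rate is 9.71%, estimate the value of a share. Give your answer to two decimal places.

Two-stage DDM. Project D₁…D_2 at 0.202, terminal growth 0.023, discount at r = 0.0971.
D_1 = 13.0657
D_2 = 15.7050
Terminal value at t=2: TV = D_3/(r−g) = 16.0662/(0.0971−0.023) = 216.8183
P₀ = 13.0657/(1+0.0971)^1 + 15.7050/(1+0.0971)^2 + 216.8183/(1+0.0971)^2 = 205.0946

$205.09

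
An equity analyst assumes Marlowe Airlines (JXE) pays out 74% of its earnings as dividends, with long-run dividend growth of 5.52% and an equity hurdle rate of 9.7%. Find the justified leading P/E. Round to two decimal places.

17.70

Justified leading P/E = b/(r−g) = 0.74/(0.097−0.0552) = 17.7033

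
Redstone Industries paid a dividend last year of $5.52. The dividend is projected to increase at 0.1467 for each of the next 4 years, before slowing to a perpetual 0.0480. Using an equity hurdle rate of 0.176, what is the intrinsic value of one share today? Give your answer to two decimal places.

$61.59

Two-stage DDM. Project D₁…D_4 at 0.1467, terminal growth 0.048, discount at r = 0.176.
D_1 = 6.3298
D_2 = 7.2584
D_3 = 8.3232
D_4 = 9.5442
Terminal value at t=4: TV = D_5/(r−g) = 10.0023/(0.176−0.048) = 78.1429
P₀ = 6.3298/(1+0.176)^1 + 7.2584/(1+0.176)^2 + 8.3232/(1+0.176)^3 + 9.5442/(1+0.176)^4 + 78.1429/(1+0.176)^4 = 61.5950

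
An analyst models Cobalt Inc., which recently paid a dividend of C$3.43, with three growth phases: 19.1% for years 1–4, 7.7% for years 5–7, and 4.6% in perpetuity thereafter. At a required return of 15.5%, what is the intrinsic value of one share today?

Three-stage DDM. Project D₁…D_7; terminal Gordon value at t=7 with g = 0.046; discount at r = 0.155.
D_1 = 4.0851
D_2 = 4.8654
D_3 = 5.7947
D_4 = 6.9015
D_5 = 7.4329
D_6 = 8.0052
D_7 = 8.6216
TV_7 = 9.0182/(0.155−0.046) = 82.7358
P₀ = Σ Dₜ/(1+r)ᵗ + TV_7/(1+r)^7 = 55.1283

C$55.13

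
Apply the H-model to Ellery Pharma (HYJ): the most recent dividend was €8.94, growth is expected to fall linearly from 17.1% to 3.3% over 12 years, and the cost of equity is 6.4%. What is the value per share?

H-model: P₀ = D₀[(1+g_L) + H(g_S−g_L)]/(r−g_L), with H = 12/2 = 6.
P₀ = 8.94 × [(1+0.033) + 6×(0.171−0.033)] / (0.064−0.033)
   = 8.94 × 1.8610 / 0.031 = 536.6884

€536.69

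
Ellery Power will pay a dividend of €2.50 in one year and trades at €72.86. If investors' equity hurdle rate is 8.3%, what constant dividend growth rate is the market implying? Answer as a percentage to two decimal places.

From P₀ = D₁/(r − g), the implied growth is g = r − D₁/P₀.
g = 0.083 − 2.50/72.86 = 0.083 − 0.03431 = 0.04869

4.87%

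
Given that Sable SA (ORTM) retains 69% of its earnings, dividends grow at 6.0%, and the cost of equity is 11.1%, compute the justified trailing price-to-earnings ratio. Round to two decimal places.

Payout ratio b = 1 − 0.69 = 0.31.
Justified trailing P/E = b(1+g)/(r−g) = 0.31×(1+0.06)/(0.111−0.06) = 6.4431

6.44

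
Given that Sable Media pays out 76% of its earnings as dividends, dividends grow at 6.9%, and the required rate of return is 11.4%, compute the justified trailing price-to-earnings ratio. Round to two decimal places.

Justified trailing P/E = b(1+g)/(r−g) = 0.76×(1+0.069)/(0.114−0.069) = 18.0542

18.05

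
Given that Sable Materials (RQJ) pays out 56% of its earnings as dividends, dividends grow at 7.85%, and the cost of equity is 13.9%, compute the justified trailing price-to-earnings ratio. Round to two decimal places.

9.98

Justified trailing P/E = b(1+g)/(r−g) = 0.56×(1+0.0785)/(0.139−0.0785) = 9.9828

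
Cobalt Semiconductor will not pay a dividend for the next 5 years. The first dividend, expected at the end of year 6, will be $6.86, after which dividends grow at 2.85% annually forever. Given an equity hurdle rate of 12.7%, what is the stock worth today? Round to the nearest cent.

$38.31

Deferred-dividend DDM. At t=5 the remaining stream is a growing perpetuity with first payment D_6 = 6.86.
V_5 = D_6/(r−g) = 6.86/(0.127−0.0285) = 69.6447
P₀ = V_5/(1+r)^5 = 69.6447/(1+0.127)^5 = 38.3061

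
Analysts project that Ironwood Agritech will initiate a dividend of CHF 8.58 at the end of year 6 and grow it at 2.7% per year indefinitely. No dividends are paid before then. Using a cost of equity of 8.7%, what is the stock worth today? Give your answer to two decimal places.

CHF 94.23

Deferred-dividend DDM. At t=5 the remaining stream is a growing perpetuity with first payment D_6 = 8.58.
V_5 = D_6/(r−g) = 8.58/(0.087−0.027) = 143.0000
P₀ = V_5/(1+r)^5 = 143.0000/(1+0.087)^5 = 94.2298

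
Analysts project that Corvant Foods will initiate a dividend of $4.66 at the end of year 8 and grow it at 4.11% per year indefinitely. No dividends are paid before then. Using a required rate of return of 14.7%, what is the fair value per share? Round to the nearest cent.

Deferred-dividend DDM. At t=7 the remaining stream is a growing perpetuity with first payment D_8 = 4.66.
V_7 = D_8/(r−g) = 4.66/(0.147−0.0411) = 44.0038
P₀ = V_7/(1+r)^7 = 44.0038/(1+0.147)^7 = 16.8479

$16.85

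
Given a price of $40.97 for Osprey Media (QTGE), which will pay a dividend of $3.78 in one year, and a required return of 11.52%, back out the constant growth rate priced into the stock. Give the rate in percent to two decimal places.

From P₀ = D₁/(r − g), the implied growth is g = r − D₁/P₀.
g = 0.1152 − 3.78/40.97 = 0.1152 − 0.09226 = 0.02294

2.29%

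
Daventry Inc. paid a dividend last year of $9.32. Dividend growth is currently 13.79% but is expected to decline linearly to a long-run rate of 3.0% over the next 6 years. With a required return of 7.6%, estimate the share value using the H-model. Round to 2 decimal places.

H-model: P₀ = D₀[(1+g_L) + H(g_S−g_L)]/(r−g_L), with H = 6/2 = 3.
P₀ = 9.32 × [(1+0.03) + 3×(0.1379−0.03)] / (0.076−0.03)
   = 9.32 × 1.3537 / 0.046 = 274.2714

$274.27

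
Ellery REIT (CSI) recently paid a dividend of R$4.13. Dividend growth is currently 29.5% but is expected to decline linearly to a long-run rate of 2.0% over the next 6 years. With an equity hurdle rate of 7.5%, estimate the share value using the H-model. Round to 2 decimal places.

R$138.54

H-model: P₀ = D₀[(1+g_L) + H(g_S−g_L)]/(r−g_L), with H = 6/2 = 3.
P₀ = 4.13 × [(1+0.02) + 3×(0.295−0.02)] / (0.075−0.02)
   = 4.13 × 1.8450 / 0.055 = 138.5427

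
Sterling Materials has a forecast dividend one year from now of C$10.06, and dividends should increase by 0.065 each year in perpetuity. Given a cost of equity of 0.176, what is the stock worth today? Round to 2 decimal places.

C$90.63

Gordon growth model: P₀ = D₁/(r − g), with D₁ = 10.06 given directly.
P₀ = 10.0600 / (0.176 − 0.065) = 10.0600 / 0.111 = 90.6306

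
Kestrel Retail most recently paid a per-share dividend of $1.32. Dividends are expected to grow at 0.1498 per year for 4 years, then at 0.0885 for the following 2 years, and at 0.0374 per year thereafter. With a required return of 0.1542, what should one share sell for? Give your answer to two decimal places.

Three-stage DDM. Project D₁…D_6; terminal Gordon value at t=6 with g = 0.0374; discount at r = 0.1542.
D_1 = 1.5177
D_2 = 1.7451
D_3 = 2.0065
D_4 = 2.3071
D_5 = 2.5113
D_6 = 2.7335
TV_6 = 2.8357/(0.1542−0.0374) = 24.2786
P₀ = Σ Dₜ/(1+r)ᵗ + TV_6/(1+r)^6 = 17.8813

$17.88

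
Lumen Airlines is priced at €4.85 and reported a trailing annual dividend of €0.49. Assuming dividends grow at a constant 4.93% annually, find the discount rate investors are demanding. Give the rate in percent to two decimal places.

15.53%

Rearranging the constant-growth DDM: r = D₁/P₀ + g.
D₁ = 0.49 × (1 + 0.0493) = 0.5142.
r = 0.5142 / 4.85 + 0.0493 = 0.10601 + 0.0493 = 0.15531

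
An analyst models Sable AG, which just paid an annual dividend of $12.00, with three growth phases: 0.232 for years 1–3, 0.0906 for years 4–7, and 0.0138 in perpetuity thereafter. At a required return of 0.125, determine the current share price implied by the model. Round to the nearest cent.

$228.56

Three-stage DDM. Project D₁…D_7; terminal Gordon value at t=7 with g = 0.0138; discount at r = 0.125.
D_1 = 14.7840
D_2 = 18.2139
D_3 = 22.4395
D_4 = 24.4725
D_5 = 26.6897
D_6 = 29.1078
D_7 = 31.7450
TV_7 = 32.1831/(0.125−0.0138) = 289.4162
P₀ = Σ Dₜ/(1+r)ᵗ + TV_7/(1+r)^7 = 228.5567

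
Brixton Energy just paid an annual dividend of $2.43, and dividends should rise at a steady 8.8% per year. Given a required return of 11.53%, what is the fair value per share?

$96.84

Gordon growth model: P₀ = D₁/(r − g). D₁ = 2.43 × (1 + 0.088) = 2.6438.
P₀ = 2.6438 / (0.1153 − 0.088) = 2.6438 / 0.0273 = 96.8440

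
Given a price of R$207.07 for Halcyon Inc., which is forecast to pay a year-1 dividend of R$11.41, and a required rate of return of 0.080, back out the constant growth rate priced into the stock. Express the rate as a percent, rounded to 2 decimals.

2.49%

From P₀ = D₁/(r − g), the implied growth is g = r − D₁/P₀.
g = 0.08 − 11.41/207.07 = 0.08 − 0.05510 = 0.02490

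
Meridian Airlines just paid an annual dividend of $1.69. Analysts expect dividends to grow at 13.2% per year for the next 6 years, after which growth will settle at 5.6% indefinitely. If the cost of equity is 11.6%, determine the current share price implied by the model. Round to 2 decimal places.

$43.06

Two-stage DDM. Project D₁…D_6 at 0.132, terminal growth 0.056, discount at r = 0.116.
D_1 = 1.9131
D_2 = 2.1656
D_3 = 2.4515
D_4 = 2.7751
D_5 = 3.1414
D_6 = 3.5560
Terminal value at t=6: TV = D_7/(r−g) = 3.7552/(0.116−0.056) = 62.5861
P₀ = 1.9131/(1+0.116)^1 + 2.1656/(1+0.116)^2 + 2.4515/(1+0.116)^3 + 2.7751/(1+0.116)^4 + 3.1414/(1+0.116)^5 + 3.5560/(1+0.116)^6 + 62.5861/(1+0.116)^6 = 43.0573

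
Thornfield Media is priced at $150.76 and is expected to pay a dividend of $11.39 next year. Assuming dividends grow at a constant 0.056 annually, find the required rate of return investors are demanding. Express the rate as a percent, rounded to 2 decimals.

13.16%

Rearranging the constant-growth DDM: r = D₁/P₀ + g.
r = 11.3900 / 150.76 + 0.056 = 0.07555 + 0.056 = 0.13155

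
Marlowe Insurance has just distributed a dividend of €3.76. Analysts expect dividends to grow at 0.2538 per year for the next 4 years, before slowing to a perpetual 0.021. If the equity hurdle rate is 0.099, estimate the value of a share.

Two-stage DDM. Project D₁…D_4 at 0.2538, terminal growth 0.021, discount at r = 0.099.
D_1 = 4.7143
D_2 = 5.9108
D_3 = 7.4109
D_4 = 9.2918
Terminal value at t=4: TV = D_5/(r−g) = 9.4870/(0.099−0.021) = 121.6276
P₀ = 4.7143/(1+0.099)^1 + 5.9108/(1+0.099)^2 + 7.4109/(1+0.099)^3 + 9.2918/(1+0.099)^4 + 121.6276/(1+0.099)^4 = 104.5122

€104.51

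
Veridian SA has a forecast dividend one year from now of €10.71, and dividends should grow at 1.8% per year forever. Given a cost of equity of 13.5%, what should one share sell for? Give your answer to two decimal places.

€91.54

Gordon growth model: P₀ = D₁/(r − g), with D₁ = 10.71 given directly.
P₀ = 10.7100 / (0.135 − 0.018) = 10.7100 / 0.117 = 91.5385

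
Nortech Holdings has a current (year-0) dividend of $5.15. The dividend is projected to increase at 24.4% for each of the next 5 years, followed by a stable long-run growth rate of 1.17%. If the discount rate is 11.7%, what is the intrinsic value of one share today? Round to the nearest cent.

Two-stage DDM. Project D₁…D_5 at 0.244, terminal growth 0.0117, discount at r = 0.117.
D_1 = 6.4066
D_2 = 7.9698
D_3 = 9.9144
D_4 = 12.3336
D_5 = 15.3430
Terminal value at t=5: TV = D_6/(r−g) = 15.5225/(0.117−0.0117) = 147.4119
P₀ = 6.4066/(1+0.117)^1 + 7.9698/(1+0.117)^2 + 9.9144/(1+0.117)^3 + 12.3336/(1+0.117)^4 + 15.3430/(1+0.117)^5 + 147.4119/(1+0.117)^5 = 120.7582

$120.76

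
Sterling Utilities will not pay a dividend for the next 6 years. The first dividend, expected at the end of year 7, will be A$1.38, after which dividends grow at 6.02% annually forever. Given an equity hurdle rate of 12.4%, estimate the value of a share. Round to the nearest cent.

A$10.73

Deferred-dividend DDM. At t=6 the remaining stream is a growing perpetuity with first payment D_7 = 1.38.
V_6 = D_7/(r−g) = 1.38/(0.124−0.0602) = 21.6301
P₀ = V_6/(1+r)^6 = 21.6301/(1+0.124)^6 = 10.7266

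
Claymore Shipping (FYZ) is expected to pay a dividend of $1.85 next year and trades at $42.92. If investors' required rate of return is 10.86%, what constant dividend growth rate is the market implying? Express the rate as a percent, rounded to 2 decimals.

6.55%

From P₀ = D₁/(r − g), the implied growth is g = r − D₁/P₀.
g = 0.1086 − 1.85/42.92 = 0.1086 − 0.04310 = 0.06550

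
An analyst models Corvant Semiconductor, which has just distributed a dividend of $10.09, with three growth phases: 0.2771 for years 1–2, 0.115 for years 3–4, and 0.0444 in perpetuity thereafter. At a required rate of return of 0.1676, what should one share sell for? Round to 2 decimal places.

$138.96

Three-stage DDM. Project D₁…D_4; terminal Gordon value at t=4 with g = 0.0444; discount at r = 0.1676.
D_1 = 12.8859
D_2 = 16.4566
D_3 = 18.3491
D_4 = 20.4593
TV_4 = 21.3677/(0.1676−0.0444) = 173.4390
P₀ = Σ Dₜ/(1+r)ᵗ + TV_4/(1+r)^4 = 138.9622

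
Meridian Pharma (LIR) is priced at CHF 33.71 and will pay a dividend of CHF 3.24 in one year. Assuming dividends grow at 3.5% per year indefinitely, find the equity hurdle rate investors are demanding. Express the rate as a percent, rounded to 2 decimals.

13.11%

Rearranging the constant-growth DDM: r = D₁/P₀ + g.
r = 3.2400 / 33.71 + 0.035 = 0.09611 + 0.035 = 0.13111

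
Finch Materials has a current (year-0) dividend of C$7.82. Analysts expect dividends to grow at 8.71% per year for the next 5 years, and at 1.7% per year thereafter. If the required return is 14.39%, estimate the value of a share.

C$82.23

Two-stage DDM. Project D₁…D_5 at 0.0871, terminal growth 0.017, discount at r = 0.1439.
D_1 = 8.5011
D_2 = 9.2416
D_3 = 10.0465
D_4 = 10.9216
D_5 = 11.8728
Terminal value at t=5: TV = D_6/(r−g) = 12.0747/(0.1439−0.017) = 95.1510
P₀ = 8.5011/(1+0.1439)^1 + 9.2416/(1+0.1439)^2 + 10.0465/(1+0.1439)^3 + 10.9216/(1+0.1439)^4 + 11.8728/(1+0.1439)^5 + 95.1510/(1+0.1439)^5 = 82.2288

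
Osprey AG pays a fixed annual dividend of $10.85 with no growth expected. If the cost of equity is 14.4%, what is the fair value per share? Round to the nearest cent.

$75.35

Zero-growth DDM (perpetuity): P₀ = D/r = 10.85 / 0.144 = 75.3472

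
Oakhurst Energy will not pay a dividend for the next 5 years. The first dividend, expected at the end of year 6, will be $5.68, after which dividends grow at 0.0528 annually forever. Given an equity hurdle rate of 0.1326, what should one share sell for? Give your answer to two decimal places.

$38.19

Deferred-dividend DDM. At t=5 the remaining stream is a growing perpetuity with first payment D_6 = 5.68.
V_5 = D_6/(r−g) = 5.68/(0.1326−0.0528) = 71.1779
P₀ = V_5/(1+r)^5 = 71.1779/(1+0.1326)^5 = 38.1911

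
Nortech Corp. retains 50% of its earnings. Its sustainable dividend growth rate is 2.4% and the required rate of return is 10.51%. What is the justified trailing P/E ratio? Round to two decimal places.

6.31

Payout ratio b = 1 − 0.50 = 0.50.
Justified trailing P/E = b(1+g)/(r−g) = 0.50×(1+0.024)/(0.1051−0.024) = 6.3132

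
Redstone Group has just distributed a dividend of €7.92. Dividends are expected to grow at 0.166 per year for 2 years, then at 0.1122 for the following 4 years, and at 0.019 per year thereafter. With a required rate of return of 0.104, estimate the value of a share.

Three-stage DDM. Project D₁…D_6; terminal Gordon value at t=6 with g = 0.019; discount at r = 0.104.
D_1 = 9.2347
D_2 = 10.7677
D_3 = 11.9758
D_4 = 13.3195
D_5 = 14.8140
D_6 = 16.4761
TV_6 = 16.7891/(0.104−0.019) = 197.5191
P₀ = Σ Dₜ/(1+r)ᵗ + TV_6/(1+r)^6 = 162.2910

€162.29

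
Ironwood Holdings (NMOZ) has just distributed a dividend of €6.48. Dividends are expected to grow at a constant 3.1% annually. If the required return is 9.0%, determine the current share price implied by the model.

Gordon growth model: P₀ = D₁/(r − g). D₁ = 6.48 × (1 + 0.031) = 6.6809.
P₀ = 6.6809 / (0.09 − 0.031) = 6.6809 / 0.059 = 113.2353

€113.24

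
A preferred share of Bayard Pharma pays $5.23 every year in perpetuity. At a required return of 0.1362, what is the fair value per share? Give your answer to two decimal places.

$38.40

Zero-growth DDM (perpetuity): P₀ = D/r = 5.23 / 0.1362 = 38.3994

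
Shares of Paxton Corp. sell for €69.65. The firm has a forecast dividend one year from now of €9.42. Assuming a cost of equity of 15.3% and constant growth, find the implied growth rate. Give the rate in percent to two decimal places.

From P₀ = D₁/(r − g), the implied growth is g = r − D₁/P₀.
g = 0.153 − 9.42/69.65 = 0.153 − 0.13525 = 0.01775

1.78%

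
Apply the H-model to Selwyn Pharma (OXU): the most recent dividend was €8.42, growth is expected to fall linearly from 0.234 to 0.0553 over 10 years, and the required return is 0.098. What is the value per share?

€384.28

H-model: P₀ = D₀[(1+g_L) + H(g_S−g_L)]/(r−g_L), with H = 10/2 = 5.
P₀ = 8.42 × [(1+0.0553) + 5×(0.234−0.0553)] / (0.098−0.0553)
   = 8.42 × 1.9488 / 0.0427 = 384.2833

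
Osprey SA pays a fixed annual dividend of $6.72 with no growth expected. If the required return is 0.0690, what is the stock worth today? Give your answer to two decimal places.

Zero-growth DDM (perpetuity): P₀ = D/r = 6.72 / 0.069 = 97.3913

$97.39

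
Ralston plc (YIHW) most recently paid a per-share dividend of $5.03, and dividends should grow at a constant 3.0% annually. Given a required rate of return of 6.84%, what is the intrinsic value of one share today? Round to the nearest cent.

$134.92

Gordon growth model: P₀ = D₁/(r − g). D₁ = 5.03 × (1 + 0.03) = 5.1809.
P₀ = 5.1809 / (0.0684 − 0.03) = 5.1809 / 0.0384 = 134.9193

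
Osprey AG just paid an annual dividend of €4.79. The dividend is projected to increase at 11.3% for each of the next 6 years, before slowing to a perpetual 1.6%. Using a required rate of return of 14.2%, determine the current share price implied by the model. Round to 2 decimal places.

€59.39

Two-stage DDM. Project D₁…D_6 at 0.113, terminal growth 0.016, discount at r = 0.142.
D_1 = 5.3313
D_2 = 5.9337
D_3 = 6.6042
D_4 = 7.3505
D_5 = 8.1811
D_6 = 9.1056
Terminal value at t=6: TV = D_7/(r−g) = 9.2512/(0.142−0.016) = 73.4226
P₀ = 5.3313/(1+0.142)^1 + 5.9337/(1+0.142)^2 + 6.6042/(1+0.142)^3 + 7.3505/(1+0.142)^4 + 8.1811/(1+0.142)^5 + 9.1056/(1+0.142)^6 + 73.4226/(1+0.142)^6 = 59.3914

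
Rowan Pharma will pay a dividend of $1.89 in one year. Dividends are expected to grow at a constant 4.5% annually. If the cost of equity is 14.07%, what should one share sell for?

Gordon growth model: P₀ = D₁/(r − g), with D₁ = 1.89 given directly.
P₀ = 1.8900 / (0.1407 − 0.045) = 1.8900 / 0.0957 = 19.7492

$19.75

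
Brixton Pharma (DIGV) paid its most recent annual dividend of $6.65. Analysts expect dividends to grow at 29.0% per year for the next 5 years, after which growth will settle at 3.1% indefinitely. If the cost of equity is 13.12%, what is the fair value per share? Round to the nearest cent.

Two-stage DDM. Project D₁…D_5 at 0.29, terminal growth 0.031, discount at r = 0.1312.
D_1 = 8.5785
D_2 = 11.0663
D_3 = 14.2755
D_4 = 18.4154
D_5 = 23.7558
Terminal value at t=5: TV = D_6/(r−g) = 24.4923/(0.1312−0.031) = 244.4337
P₀ = 8.5785/(1+0.1312)^1 + 11.0663/(1+0.1312)^2 + 14.2755/(1+0.1312)^3 + 18.4154/(1+0.1312)^4 + 23.7558/(1+0.1312)^5 + 244.4337/(1+0.1312)^5 = 182.1326

$182.13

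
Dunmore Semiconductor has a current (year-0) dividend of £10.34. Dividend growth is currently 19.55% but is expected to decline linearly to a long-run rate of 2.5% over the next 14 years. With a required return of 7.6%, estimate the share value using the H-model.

£449.79

H-model: P₀ = D₀[(1+g_L) + H(g_S−g_L)]/(r−g_L), with H = 14/2 = 7.
P₀ = 10.34 × [(1+0.025) + 7×(0.1955−0.025)] / (0.076−0.025)
   = 10.34 × 2.2185 / 0.051 = 449.7900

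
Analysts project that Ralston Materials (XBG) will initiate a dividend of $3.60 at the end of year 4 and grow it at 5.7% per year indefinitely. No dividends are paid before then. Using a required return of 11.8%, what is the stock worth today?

Deferred-dividend DDM. At t=3 the remaining stream is a growing perpetuity with first payment D_4 = 3.60.
V_3 = D_4/(r−g) = 3.60/(0.118−0.057) = 59.0164
P₀ = V_3/(1+r)^3 = 59.0164/(1+0.118)^3 = 42.2325

$42.23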